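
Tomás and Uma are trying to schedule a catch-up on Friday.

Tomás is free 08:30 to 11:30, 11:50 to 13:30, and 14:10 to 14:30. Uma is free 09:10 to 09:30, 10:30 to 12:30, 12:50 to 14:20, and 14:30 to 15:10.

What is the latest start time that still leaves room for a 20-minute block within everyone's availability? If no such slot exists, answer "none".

13:10

Tomás ∩ Uma: 09:10–09:30, 10:30–11:30, 11:50–12:30, 12:50–13:30, 14:10–14:20.
Windows ≥ 20 min: 09:10–09:30, 10:30–11:30, 11:50–12:30, 12:50–13:30.
Latest start in the last window 12:50–13:30 is 13:30 − 20 min = 13:10.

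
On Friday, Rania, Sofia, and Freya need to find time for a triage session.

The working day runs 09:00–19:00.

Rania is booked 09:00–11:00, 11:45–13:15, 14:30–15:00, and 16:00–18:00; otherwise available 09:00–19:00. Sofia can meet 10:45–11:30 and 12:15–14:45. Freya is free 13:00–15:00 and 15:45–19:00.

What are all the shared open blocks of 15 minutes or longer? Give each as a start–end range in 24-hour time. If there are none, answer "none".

Rania free within 09:00–19:00: 11:00–11:45, 13:15–14:30, 15:00–16:00, 18:00–19:00.
Rania ∩ Sofia: 11:00–11:30, 13:15–14:30.
Rania ∩ Sofia ∩ Freya: 13:15–14:30.
Windows ≥ 15 min: 13:15–14:30.

13:15–14:30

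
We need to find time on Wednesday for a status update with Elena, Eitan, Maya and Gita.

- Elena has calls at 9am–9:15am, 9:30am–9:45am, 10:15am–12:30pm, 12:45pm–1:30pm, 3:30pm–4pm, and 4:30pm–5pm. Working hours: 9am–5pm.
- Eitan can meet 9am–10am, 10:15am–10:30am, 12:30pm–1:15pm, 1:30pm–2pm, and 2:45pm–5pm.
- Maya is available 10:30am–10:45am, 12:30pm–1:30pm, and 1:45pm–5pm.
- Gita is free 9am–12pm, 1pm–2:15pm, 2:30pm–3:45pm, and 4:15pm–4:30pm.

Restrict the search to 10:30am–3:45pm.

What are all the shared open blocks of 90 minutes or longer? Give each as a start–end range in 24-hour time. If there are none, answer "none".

none

Elena free within 09:00–17:00: 09:15–09:30, 09:45–10:15, 12:30–12:45, 13:30–15:30, 16:00–16:30.
Elena ∩ Eitan: 09:15–09:30, 09:45–10:00, 12:30–12:45, 13:30–14:00, 14:45–15:30, 16:00–16:30.
Elena ∩ Eitan ∩ Maya: 12:30–12:45, 13:45–14:00, 14:45–15:30, 16:00–16:30.
Elena ∩ Eitan ∩ Maya ∩ Gita: 13:45–14:00, 14:45–15:30, 16:15–16:30.
Restricted to 10:30–15:45: 13:45–14:00, 14:45–15:30.
Windows ≥ 90 min: (none).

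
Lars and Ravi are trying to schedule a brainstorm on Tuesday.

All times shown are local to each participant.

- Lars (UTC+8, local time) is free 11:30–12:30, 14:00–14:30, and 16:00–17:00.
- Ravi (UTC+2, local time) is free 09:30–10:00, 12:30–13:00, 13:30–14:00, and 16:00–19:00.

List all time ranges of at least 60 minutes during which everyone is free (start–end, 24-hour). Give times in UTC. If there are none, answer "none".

Lars → UTC: 03:30–04:30, 06:00–06:30, 08:00–09:00.
Ravi → UTC: 07:30–08:00, 10:30–11:00, 11:30–12:00, 14:00–17:00.
Lars ∩ Ravi: (none).
Windows ≥ 60 min: (none).

none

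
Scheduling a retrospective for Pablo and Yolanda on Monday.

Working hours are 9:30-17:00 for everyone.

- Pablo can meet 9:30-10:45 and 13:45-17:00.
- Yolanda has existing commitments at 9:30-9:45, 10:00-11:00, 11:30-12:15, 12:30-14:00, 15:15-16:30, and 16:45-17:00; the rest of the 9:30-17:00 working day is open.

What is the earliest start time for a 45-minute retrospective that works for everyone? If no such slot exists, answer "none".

Yolanda free within 09:30–17:00: 09:45–10:00, 11:00–11:30, 12:15–12:30, 14:00–15:15, 16:30–16:45.
Pablo ∩ Yolanda: 09:45–10:00, 14:00–15:15, 16:30–16:45.
Windows ≥ 45 min: 14:00–15:15.
Earliest such window starts at 14:00.

14:00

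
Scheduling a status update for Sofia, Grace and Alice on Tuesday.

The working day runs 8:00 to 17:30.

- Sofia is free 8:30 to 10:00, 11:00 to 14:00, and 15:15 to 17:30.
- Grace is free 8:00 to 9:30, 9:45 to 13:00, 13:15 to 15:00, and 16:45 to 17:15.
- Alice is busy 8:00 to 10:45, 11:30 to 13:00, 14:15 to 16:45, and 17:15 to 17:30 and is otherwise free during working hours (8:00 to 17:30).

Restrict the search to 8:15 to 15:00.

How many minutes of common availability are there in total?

75 minutes

Alice free within 08:00–17:30: 10:45–11:30, 13:00–14:15, 16:45–17:15.
Sofia ∩ Grace: 08:30–09:30, 09:45–10:00, 11:00–13:00, 13:15–14:00, 16:45–17:15.
Sofia ∩ Grace ∩ Alice: 11:00–11:30, 13:15–14:00, 16:45–17:15.
Restricted to 08:15–15:00: 11:00–11:30, 13:15–14:00.
Total common minutes: 30 + 45 = 75.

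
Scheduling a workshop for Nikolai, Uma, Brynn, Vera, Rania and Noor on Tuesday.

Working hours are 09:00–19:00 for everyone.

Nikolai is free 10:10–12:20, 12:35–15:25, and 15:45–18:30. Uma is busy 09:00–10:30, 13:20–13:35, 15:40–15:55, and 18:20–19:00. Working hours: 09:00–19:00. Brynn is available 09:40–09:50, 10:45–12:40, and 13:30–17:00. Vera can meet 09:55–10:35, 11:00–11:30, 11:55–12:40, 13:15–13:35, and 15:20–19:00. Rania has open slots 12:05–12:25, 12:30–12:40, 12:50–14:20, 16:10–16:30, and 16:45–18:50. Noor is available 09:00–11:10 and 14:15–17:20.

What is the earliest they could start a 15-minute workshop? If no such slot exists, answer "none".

Uma free within 09:00–19:00: 10:30–13:20, 13:35–15:40, 15:55–18:20.
Nikolai ∩ Uma: 10:30–12:20, 12:35–13:20, 13:35–15:25, 15:55–18:20.
Nikolai ∩ Uma ∩ Brynn: 10:45–12:20, 12:35–12:40, 13:35–15:25, 15:55–17:00.
Nikolai ∩ Uma ∩ Brynn ∩ Vera: 11:00–11:30, 11:55–12:20, 12:35–12:40, 15:20–15:25, 15:55–17:00.
Nikolai ∩ Uma ∩ Brynn ∩ Vera ∩ Rania: 12:05–12:20, 12:35–12:40, 16:10–16:30, 16:45–17:00.
Nikolai ∩ Uma ∩ Brynn ∩ Vera ∩ Rania ∩ Noor: 16:10–16:30, 16:45–17:00.
Windows ≥ 15 min: 16:10–16:30, 16:45–17:00.
Earliest such window starts at 16:10.

16:10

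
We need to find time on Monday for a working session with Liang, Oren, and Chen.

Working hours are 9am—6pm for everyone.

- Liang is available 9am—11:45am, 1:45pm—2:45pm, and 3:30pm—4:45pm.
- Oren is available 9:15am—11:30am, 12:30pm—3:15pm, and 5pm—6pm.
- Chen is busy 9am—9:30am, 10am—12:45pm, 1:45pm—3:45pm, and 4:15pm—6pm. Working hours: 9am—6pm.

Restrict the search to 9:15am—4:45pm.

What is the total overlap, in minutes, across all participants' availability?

Chen free within 09:00–18:00: 09:30–10:00, 12:45–13:45, 15:45–16:15.
Liang ∩ Oren: 09:15–11:30, 13:45–14:45.
Liang ∩ Oren ∩ Chen: 09:30–10:00.
Restricted to 09:15–16:45: 09:30–10:00.
Total common minutes: 30.

30 minutes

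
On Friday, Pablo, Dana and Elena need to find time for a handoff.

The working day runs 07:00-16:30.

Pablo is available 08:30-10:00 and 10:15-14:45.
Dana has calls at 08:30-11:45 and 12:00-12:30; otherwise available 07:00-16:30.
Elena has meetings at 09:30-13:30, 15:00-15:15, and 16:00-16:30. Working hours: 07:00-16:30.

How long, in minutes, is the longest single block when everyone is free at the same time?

75 minutes

Dana free within 07:00–16:30: 07:00–08:30, 11:45–12:00, 12:30–16:30.
Elena free within 07:00–16:30: 07:00–09:30, 13:30–15:00, 15:15–16:00.
Pablo ∩ Dana: 11:45–12:00, 12:30–14:45.
Pablo ∩ Dana ∩ Elena: 13:30–14:45.
Single common window of 75 minutes.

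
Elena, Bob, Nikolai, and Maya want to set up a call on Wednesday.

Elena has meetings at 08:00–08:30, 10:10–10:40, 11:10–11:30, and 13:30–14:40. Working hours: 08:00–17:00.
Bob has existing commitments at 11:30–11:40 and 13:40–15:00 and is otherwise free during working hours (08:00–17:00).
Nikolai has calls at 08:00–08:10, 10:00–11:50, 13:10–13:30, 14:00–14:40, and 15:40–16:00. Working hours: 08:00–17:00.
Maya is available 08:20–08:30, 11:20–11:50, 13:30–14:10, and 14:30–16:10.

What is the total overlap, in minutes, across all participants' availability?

50 minutes

Elena free within 08:00–17:00: 08:30–10:10, 10:40–11:10, 11:30–13:30, 14:40–17:00.
Bob free within 08:00–17:00: 08:00–11:30, 11:40–13:40, 15:00–17:00.
Nikolai free within 08:00–17:00: 08:10–10:00, 11:50–13:10, 13:30–14:00, 14:40–15:40, 16:00–17:00.
Elena ∩ Bob: 08:30–10:10, 10:40–11:10, 11:40–13:30, 15:00–17:00.
Elena ∩ Bob ∩ Nikolai: 08:30–10:00, 11:50–13:10, 15:00–15:40, 16:00–17:00.
Elena ∩ Bob ∩ Nikolai ∩ Maya: 15:00–15:40, 16:00–16:10.
Total common minutes: 40 + 10 = 50.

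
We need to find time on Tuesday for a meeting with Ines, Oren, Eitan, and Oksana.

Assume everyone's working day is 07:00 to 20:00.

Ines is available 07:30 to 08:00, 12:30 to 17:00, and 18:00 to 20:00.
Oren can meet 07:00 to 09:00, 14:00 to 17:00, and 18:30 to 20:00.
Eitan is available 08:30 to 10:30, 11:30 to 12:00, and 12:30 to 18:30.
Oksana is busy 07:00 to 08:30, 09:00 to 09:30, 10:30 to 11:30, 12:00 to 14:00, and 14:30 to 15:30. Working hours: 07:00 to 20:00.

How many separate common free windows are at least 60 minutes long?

Oksana free within 07:00–20:00: 08:30–09:00, 09:30–10:30, 11:30–12:00, 14:00–14:30, 15:30–20:00.
Ines ∩ Oren: 07:30–08:00, 14:00–17:00, 18:30–20:00.
Ines ∩ Oren ∩ Eitan: 14:00–17:00.
Ines ∩ Oren ∩ Eitan ∩ Oksana: 14:00–14:30, 15:30–17:00.
Windows ≥ 60 min: 15:30–17:00.
That's 1 window.

1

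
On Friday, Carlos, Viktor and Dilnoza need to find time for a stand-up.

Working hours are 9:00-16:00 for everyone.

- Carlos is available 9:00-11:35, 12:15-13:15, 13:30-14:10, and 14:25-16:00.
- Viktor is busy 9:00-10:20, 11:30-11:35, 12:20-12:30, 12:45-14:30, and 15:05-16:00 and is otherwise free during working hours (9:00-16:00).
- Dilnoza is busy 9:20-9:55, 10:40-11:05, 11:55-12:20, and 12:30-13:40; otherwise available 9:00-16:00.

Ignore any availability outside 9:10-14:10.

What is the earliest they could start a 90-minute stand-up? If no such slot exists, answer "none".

Viktor free within 09:00–16:00: 10:20–11:30, 11:35–12:20, 12:30–12:45, 14:30–15:05.
Dilnoza free within 09:00–16:00: 09:00–09:20, 09:55–10:40, 11:05–11:55, 12:20–12:30, 13:40–16:00.
Carlos ∩ Viktor: 10:20–11:30, 12:15–12:20, 12:30–12:45, 14:30–15:05.
Carlos ∩ Viktor ∩ Dilnoza: 10:20–10:40, 11:05–11:30, 14:30–15:05.
Restricted to 09:10–14:10: 10:20–10:40, 11:05–11:30.
Windows ≥ 90 min: (none).

none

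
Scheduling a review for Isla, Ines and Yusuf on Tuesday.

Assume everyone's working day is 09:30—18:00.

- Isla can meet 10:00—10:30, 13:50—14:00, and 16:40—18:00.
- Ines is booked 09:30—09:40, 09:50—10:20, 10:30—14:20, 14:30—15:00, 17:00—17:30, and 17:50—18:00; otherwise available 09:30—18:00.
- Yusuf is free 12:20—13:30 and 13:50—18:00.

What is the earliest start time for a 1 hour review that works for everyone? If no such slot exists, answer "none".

Ines free within 09:30–18:00: 09:40–09:50, 10:20–10:30, 14:20–14:30, 15:00–17:00, 17:30–17:50.
Isla ∩ Ines: 10:20–10:30, 16:40–17:00, 17:30–17:50.
Isla ∩ Ines ∩ Yusuf: 16:40–17:00, 17:30–17:50.
Windows ≥ 60 min: (none).

none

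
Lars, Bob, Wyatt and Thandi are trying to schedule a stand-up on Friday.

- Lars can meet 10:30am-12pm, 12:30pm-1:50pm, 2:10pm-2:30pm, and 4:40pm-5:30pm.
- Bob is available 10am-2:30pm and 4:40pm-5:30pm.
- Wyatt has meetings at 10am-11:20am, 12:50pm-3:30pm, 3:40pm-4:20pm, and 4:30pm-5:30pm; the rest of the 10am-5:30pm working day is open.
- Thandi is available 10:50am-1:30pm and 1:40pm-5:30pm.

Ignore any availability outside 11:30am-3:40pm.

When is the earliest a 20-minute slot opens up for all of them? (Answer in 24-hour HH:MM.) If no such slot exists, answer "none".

11:30

Wyatt free within 10:00–17:30: 11:20–12:50, 15:30–15:40, 16:20–16:30.
Lars ∩ Bob: 10:30–12:00, 12:30–13:50, 14:10–14:30, 16:40–17:30.
Lars ∩ Bob ∩ Wyatt: 11:20–12:00, 12:30–12:50.
Lars ∩ Bob ∩ Wyatt ∩ Thandi: 11:20–12:00, 12:30–12:50.
Restricted to 11:30–15:40: 11:30–12:00, 12:30–12:50.
Windows ≥ 20 min: 11:30–12:00, 12:30–12:50.
Earliest such window starts at 11:30.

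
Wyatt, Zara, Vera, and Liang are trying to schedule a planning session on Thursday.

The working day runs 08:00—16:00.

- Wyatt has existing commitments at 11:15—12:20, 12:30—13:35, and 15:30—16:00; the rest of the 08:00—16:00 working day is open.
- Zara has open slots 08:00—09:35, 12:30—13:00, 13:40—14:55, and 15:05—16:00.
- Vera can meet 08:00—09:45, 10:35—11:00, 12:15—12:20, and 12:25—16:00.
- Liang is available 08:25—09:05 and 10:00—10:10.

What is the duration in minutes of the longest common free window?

40 minutes

Wyatt free within 08:00–16:00: 08:00–11:15, 12:20–12:30, 13:35–15:30.
Wyatt ∩ Zara: 08:00–09:35, 13:40–14:55, 15:05–15:30.
Wyatt ∩ Zara ∩ Vera: 08:00–09:35, 13:40–14:55, 15:05–15:30.
Wyatt ∩ Zara ∩ Vera ∩ Liang: 08:25–09:05.
Single common window of 40 minutes.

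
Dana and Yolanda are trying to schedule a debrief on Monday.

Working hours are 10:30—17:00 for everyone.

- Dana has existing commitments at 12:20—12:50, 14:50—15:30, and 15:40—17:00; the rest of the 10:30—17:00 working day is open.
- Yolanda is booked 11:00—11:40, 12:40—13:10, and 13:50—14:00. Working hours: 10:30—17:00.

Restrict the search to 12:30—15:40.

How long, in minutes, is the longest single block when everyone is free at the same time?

50 minutes

Dana free within 10:30–17:00: 10:30–12:20, 12:50–14:50, 15:30–15:40.
Yolanda free within 10:30–17:00: 10:30–11:00, 11:40–12:40, 13:10–13:50, 14:00–17:00.
Dana ∩ Yolanda: 10:30–11:00, 11:40–12:20, 13:10–13:50, 14:00–14:50, 15:30–15:40.
Restricted to 12:30–15:40: 13:10–13:50, 14:00–14:50, 15:30–15:40.
Common window lengths: 40, 50, 10 min; longest is 50.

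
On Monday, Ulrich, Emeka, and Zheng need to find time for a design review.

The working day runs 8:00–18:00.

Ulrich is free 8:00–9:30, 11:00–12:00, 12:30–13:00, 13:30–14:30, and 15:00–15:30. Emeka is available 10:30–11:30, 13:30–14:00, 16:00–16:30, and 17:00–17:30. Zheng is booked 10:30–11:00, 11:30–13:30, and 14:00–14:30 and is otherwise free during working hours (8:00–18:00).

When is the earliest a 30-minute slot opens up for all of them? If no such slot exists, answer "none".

Zheng free within 08:00–18:00: 08:00–10:30, 11:00–11:30, 13:30–14:00, 14:30–18:00.
Ulrich ∩ Emeka: 11:00–11:30, 13:30–14:00.
Ulrich ∩ Emeka ∩ Zheng: 11:00–11:30, 13:30–14:00.
Windows ≥ 30 min: 11:00–11:30, 13:30–14:00.
Earliest such window starts at 11:00.

11:00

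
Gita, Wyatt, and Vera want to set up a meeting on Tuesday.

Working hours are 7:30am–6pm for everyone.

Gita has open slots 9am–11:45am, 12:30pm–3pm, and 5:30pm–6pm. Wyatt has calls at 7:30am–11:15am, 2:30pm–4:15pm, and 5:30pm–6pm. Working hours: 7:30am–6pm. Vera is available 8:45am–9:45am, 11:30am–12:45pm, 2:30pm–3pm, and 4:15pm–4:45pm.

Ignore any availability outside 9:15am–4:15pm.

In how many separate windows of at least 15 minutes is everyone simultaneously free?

Wyatt free within 07:30–18:00: 11:15–14:30, 16:15–17:30.
Gita ∩ Wyatt: 11:15–11:45, 12:30–14:30.
Gita ∩ Wyatt ∩ Vera: 11:30–11:45, 12:30–12:45.
Restricted to 09:15–16:15: 11:30–11:45, 12:30–12:45.
Windows ≥ 15 min: 11:30–11:45, 12:30–12:45.
That's 2 windows.

2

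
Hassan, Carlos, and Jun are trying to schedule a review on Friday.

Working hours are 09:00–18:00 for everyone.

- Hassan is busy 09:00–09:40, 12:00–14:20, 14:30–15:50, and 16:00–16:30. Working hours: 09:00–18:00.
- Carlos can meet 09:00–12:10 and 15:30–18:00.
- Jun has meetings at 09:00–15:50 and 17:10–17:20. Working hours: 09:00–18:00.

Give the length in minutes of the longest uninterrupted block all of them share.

Hassan free within 09:00–18:00: 09:40–12:00, 14:20–14:30, 15:50–16:00, 16:30–18:00.
Jun free within 09:00–18:00: 15:50–17:10, 17:20–18:00.
Hassan ∩ Carlos: 09:40–12:00, 15:50–16:00, 16:30–18:00.
Hassan ∩ Carlos ∩ Jun: 15:50–16:00, 16:30–17:10, 17:20–18:00.
Common window lengths: 10, 40, 40 min; longest is 40.

40 minutes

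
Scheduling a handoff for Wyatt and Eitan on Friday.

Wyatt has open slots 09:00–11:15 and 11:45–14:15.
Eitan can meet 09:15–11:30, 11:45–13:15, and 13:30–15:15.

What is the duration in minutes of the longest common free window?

120 minutes

Wyatt ∩ Eitan: 09:15–11:15, 11:45–13:15, 13:30–14:15.
Common window lengths: 120, 90, 45 min; longest is 120.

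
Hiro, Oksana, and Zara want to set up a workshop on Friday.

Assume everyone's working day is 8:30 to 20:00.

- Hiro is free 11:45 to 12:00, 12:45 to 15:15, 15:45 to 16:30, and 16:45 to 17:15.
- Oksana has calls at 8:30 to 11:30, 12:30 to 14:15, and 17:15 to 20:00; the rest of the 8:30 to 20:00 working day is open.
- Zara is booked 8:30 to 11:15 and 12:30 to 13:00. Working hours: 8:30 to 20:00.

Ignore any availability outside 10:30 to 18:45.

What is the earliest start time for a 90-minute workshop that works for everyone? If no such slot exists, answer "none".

none

Oksana free within 08:30–20:00: 11:30–12:30, 14:15–17:15.
Zara free within 08:30–20:00: 11:15–12:30, 13:00–20:00.
Hiro ∩ Oksana: 11:45–12:00, 14:15–15:15, 15:45–16:30, 16:45–17:15.
Hiro ∩ Oksana ∩ Zara: 11:45–12:00, 14:15–15:15, 15:45–16:30, 16:45–17:15.
Restricted to 10:30–18:45: 11:45–12:00, 14:15–15:15, 15:45–16:30, 16:45–17:15.
Windows ≥ 90 min: (none).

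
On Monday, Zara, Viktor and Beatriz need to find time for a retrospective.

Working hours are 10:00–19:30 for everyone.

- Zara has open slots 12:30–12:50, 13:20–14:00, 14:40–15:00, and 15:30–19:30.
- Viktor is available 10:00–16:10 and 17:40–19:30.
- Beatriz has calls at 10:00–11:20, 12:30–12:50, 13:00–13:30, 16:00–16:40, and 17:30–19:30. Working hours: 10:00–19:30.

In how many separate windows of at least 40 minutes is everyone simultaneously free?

0

Beatriz free within 10:00–19:30: 11:20–12:30, 12:50–13:00, 13:30–16:00, 16:40–17:30.
Zara ∩ Viktor: 12:30–12:50, 13:20–14:00, 14:40–15:00, 15:30–16:10, 17:40–19:30.
Zara ∩ Viktor ∩ Beatriz: 13:30–14:00, 14:40–15:00, 15:30–16:00.
Windows ≥ 40 min: (none).
That's 0 windows.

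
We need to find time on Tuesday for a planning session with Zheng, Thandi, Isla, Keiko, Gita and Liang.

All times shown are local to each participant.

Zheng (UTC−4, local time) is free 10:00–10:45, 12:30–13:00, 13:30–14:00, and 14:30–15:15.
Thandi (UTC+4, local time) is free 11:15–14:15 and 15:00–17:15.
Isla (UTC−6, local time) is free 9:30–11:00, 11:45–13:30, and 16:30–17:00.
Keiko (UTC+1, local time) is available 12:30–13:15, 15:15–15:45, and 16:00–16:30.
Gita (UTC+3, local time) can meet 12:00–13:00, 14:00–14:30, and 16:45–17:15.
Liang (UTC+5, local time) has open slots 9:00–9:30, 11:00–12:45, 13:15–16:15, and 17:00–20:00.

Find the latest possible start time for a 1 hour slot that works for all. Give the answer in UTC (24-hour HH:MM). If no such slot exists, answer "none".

none

Zheng → UTC: 14:00–14:45, 16:30–17:00, 17:30–18:00, 18:30–19:15.
Thandi → UTC: 07:15–10:15, 11:00–13:15.
Isla → UTC: 15:30–17:00, 17:45–19:30, 22:30–23:00.
Keiko → UTC: 11:30–12:15, 14:15–14:45, 15:00–15:30.
Gita → UTC: 09:00–10:00, 11:00–11:30, 13:45–14:15.
Liang → UTC: 04:00–04:30, 06:00–07:45, 08:15–11:15, 12:00–15:00.
Zheng ∩ Thandi: (none).
Zheng ∩ Thandi ∩ Isla: (none).
Zheng ∩ Thandi ∩ Isla ∩ Keiko: (none).
Zheng ∩ Thandi ∩ Isla ∩ Keiko ∩ Gita: (none).
Zheng ∩ Thandi ∩ Isla ∩ Keiko ∩ Gita ∩ Liang: (none).
Windows ≥ 60 min: (none).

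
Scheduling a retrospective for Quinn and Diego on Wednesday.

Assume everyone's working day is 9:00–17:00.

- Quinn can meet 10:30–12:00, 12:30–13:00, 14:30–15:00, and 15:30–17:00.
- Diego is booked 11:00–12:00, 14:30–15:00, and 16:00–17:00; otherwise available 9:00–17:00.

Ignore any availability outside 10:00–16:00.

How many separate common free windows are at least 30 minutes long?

3

Diego free within 09:00–17:00: 09:00–11:00, 12:00–14:30, 15:00–16:00.
Quinn ∩ Diego: 10:30–11:00, 12:30–13:00, 15:30–16:00.
Restricted to 10:00–16:00: 10:30–11:00, 12:30–13:00, 15:30–16:00.
Windows ≥ 30 min: 10:30–11:00, 12:30–13:00, 15:30–16:00.
That's 3 windows.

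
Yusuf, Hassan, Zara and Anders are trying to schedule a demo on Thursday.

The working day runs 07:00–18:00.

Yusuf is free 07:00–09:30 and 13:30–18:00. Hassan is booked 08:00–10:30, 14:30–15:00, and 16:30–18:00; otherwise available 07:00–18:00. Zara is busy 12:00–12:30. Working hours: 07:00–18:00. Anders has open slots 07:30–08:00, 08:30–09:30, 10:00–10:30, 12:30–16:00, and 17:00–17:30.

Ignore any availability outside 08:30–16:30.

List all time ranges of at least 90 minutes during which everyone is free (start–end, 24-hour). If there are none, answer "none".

Hassan free within 07:00–18:00: 07:00–08:00, 10:30–14:30, 15:00–16:30.
Zara free within 07:00–18:00: 07:00–12:00, 12:30–18:00.
Yusuf ∩ Hassan: 07:00–08:00, 13:30–14:30, 15:00–16:30.
Yusuf ∩ Hassan ∩ Zara: 07:00–08:00, 13:30–14:30, 15:00–16:30.
Yusuf ∩ Hassan ∩ Zara ∩ Anders: 07:30–08:00, 13:30–14:30, 15:00–16:00.
Restricted to 08:30–16:30: 13:30–14:30, 15:00–16:00.
Windows ≥ 90 min: (none).

none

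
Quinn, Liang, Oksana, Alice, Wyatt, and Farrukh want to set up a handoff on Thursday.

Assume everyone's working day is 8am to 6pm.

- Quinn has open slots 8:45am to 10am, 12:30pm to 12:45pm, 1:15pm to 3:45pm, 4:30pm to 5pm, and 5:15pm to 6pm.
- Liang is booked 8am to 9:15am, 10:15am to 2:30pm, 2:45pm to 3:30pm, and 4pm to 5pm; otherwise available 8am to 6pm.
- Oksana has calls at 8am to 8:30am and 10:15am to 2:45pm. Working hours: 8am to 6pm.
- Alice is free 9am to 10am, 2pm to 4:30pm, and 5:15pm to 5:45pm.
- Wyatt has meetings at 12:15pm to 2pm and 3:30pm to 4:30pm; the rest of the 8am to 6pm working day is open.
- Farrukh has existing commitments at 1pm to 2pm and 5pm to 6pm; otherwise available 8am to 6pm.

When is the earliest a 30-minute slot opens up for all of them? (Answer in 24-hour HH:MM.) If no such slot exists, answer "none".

Liang free within 08:00–18:00: 09:15–10:15, 14:30–14:45, 15:30–16:00, 17:00–18:00.
Oksana free within 08:00–18:00: 08:30–10:15, 14:45–18:00.
Wyatt free within 08:00–18:00: 08:00–12:15, 14:00–15:30, 16:30–18:00.
Farrukh free within 08:00–18:00: 08:00–13:00, 14:00–17:00.
Quinn ∩ Liang: 09:15–10:00, 14:30–14:45, 15:30–15:45, 17:15–18:00.
Quinn ∩ Liang ∩ Oksana: 09:15–10:00, 15:30–15:45, 17:15–18:00.
Quinn ∩ Liang ∩ Oksana ∩ Alice: 09:15–10:00, 15:30–15:45, 17:15–17:45.
Quinn ∩ Liang ∩ Oksana ∩ Alice ∩ Wyatt: 09:15–10:00, 17:15–17:45.
Quinn ∩ Liang ∩ Oksana ∩ Alice ∩ Wyatt ∩ Farrukh: 09:15–10:00.
Windows ≥ 30 min: 09:15–10:00.
Earliest such window starts at 09:15.

09:15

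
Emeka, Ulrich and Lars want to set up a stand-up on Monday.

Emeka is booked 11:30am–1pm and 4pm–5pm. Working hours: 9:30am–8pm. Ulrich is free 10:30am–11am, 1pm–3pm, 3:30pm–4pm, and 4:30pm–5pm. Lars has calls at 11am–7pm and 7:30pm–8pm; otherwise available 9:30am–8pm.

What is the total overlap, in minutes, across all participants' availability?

30 minutes

Emeka free within 09:30–20:00: 09:30–11:30, 13:00–16:00, 17:00–20:00.
Lars free within 09:30–20:00: 09:30–11:00, 19:00–19:30.
Emeka ∩ Ulrich: 10:30–11:00, 13:00–15:00, 15:30–16:00.
Emeka ∩ Ulrich ∩ Lars: 10:30–11:00.
Total common minutes: 30.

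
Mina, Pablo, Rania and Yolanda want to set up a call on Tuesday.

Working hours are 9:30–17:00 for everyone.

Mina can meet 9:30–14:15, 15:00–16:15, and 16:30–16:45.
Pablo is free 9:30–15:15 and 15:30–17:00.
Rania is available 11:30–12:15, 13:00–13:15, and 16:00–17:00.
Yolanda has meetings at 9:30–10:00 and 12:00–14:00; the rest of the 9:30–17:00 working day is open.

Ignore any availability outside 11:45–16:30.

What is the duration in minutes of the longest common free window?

15 minutes

Yolanda free within 09:30–17:00: 10:00–12:00, 14:00–17:00.
Mina ∩ Pablo: 09:30–14:15, 15:00–15:15, 15:30–16:15, 16:30–16:45.
Mina ∩ Pablo ∩ Rania: 11:30–12:15, 13:00–13:15, 16:00–16:15, 16:30–16:45.
Mina ∩ Pablo ∩ Rania ∩ Yolanda: 11:30–12:00, 16:00–16:15, 16:30–16:45.
Restricted to 11:45–16:30: 11:45–12:00, 16:00–16:15.
Common window lengths: 15, 15 min; longest is 15.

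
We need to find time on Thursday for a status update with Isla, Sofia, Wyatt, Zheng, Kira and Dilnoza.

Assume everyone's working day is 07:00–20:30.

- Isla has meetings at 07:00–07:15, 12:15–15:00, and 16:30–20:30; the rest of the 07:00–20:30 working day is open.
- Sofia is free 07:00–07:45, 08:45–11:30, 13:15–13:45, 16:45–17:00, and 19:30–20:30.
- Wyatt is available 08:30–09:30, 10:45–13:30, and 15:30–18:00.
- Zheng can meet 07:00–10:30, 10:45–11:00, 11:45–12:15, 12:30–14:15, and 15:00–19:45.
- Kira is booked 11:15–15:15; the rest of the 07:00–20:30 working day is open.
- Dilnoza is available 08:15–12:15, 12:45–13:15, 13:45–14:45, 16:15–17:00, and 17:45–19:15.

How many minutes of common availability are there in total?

Isla free within 07:00–20:30: 07:15–12:15, 15:00–16:30.
Kira free within 07:00–20:30: 07:00–11:15, 15:15–20:30.
Isla ∩ Sofia: 07:15–07:45, 08:45–11:30.
Isla ∩ Sofia ∩ Wyatt: 08:45–09:30, 10:45–11:30.
Isla ∩ Sofia ∩ Wyatt ∩ Zheng: 08:45–09:30, 10:45–11:00.
Isla ∩ Sofia ∩ Wyatt ∩ Zheng ∩ Kira: 08:45–09:30, 10:45–11:00.
Isla ∩ Sofia ∩ Wyatt ∩ Zheng ∩ Kira ∩ Dilnoza: 08:45–09:30, 10:45–11:00.
Total common minutes: 45 + 15 = 60.

60 minutes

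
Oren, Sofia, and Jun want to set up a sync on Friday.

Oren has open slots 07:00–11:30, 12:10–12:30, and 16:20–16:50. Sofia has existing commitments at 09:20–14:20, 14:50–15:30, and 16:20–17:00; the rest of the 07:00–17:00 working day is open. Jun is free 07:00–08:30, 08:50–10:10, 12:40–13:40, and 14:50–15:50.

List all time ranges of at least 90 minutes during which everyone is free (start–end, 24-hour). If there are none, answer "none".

07:00–08:30

Sofia free within 07:00–17:00: 07:00–09:20, 14:20–14:50, 15:30–16:20.
Oren ∩ Sofia: 07:00–09:20.
Oren ∩ Sofia ∩ Jun: 07:00–08:30, 08:50–09:20.
Windows ≥ 90 min: 07:00–08:30.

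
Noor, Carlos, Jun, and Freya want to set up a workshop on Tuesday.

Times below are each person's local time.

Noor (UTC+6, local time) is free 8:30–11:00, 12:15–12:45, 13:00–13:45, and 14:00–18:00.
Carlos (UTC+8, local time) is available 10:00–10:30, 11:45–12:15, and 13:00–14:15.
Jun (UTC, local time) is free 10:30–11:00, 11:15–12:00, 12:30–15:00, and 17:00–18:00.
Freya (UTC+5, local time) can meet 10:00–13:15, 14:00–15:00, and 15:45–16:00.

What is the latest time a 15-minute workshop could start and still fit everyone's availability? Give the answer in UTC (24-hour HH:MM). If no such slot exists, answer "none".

Noor → UTC: 02:30–05:00, 06:15–06:45, 07:00–07:45, 08:00–12:00.
Carlos → UTC: 02:00–02:30, 03:45–04:15, 05:00–06:15.
Jun → UTC: 10:30–11:00, 11:15–12:00, 12:30–15:00, 17:00–18:00.
Freya → UTC: 05:00–08:15, 09:00–10:00, 10:45–11:00.
Noor ∩ Carlos: 03:45–04:15.
Noor ∩ Carlos ∩ Jun: (none).
Noor ∩ Carlos ∩ Jun ∩ Freya: (none).
Windows ≥ 15 min: (none).

none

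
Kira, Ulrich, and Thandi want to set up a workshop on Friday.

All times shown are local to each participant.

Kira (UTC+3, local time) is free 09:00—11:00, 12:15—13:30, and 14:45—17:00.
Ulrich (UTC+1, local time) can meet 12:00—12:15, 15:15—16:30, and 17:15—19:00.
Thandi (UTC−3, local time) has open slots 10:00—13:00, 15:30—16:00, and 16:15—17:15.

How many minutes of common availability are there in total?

0 minutes

Kira → UTC: 06:00–08:00, 09:15–10:30, 11:45–14:00.
Ulrich → UTC: 11:00–11:15, 14:15–15:30, 16:15–18:00.
Thandi → UTC: 13:00–16:00, 18:30–19:00, 19:15–20:15.
Kira ∩ Ulrich: (none).
Kira ∩ Ulrich ∩ Thandi: (none).
Total common minutes: 0.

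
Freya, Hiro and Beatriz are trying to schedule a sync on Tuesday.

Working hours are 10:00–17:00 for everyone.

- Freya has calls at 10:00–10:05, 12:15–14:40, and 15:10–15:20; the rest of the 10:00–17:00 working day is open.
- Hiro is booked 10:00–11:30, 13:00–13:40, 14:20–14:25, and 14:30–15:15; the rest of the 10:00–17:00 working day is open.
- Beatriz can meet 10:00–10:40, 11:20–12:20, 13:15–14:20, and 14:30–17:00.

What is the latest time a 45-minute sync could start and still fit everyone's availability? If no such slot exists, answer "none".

16:15

Freya free within 10:00–17:00: 10:05–12:15, 14:40–15:10, 15:20–17:00.
Hiro free within 10:00–17:00: 11:30–13:00, 13:40–14:20, 14:25–14:30, 15:15–17:00.
Freya ∩ Hiro: 11:30–12:15, 15:20–17:00.
Freya ∩ Hiro ∩ Beatriz: 11:30–12:15, 15:20–17:00.
Windows ≥ 45 min: 11:30–12:15, 15:20–17:00.
Latest start in the last window 15:20–17:00 is 17:00 − 45 min = 16:15.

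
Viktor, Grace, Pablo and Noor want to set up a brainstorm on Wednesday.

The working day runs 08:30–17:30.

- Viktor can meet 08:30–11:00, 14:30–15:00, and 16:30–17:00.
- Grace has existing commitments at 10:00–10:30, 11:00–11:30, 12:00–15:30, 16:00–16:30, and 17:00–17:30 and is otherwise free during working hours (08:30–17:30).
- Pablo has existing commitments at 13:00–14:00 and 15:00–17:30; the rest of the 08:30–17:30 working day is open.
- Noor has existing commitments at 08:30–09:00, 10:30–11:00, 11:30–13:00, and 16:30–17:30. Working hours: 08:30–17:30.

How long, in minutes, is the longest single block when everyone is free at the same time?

60 minutes

Grace free within 08:30–17:30: 08:30–10:00, 10:30–11:00, 11:30–12:00, 15:30–16:00, 16:30–17:00.
Pablo free within 08:30–17:30: 08:30–13:00, 14:00–15:00.
Noor free within 08:30–17:30: 09:00–10:30, 11:00–11:30, 13:00–16:30.
Viktor ∩ Grace: 08:30–10:00, 10:30–11:00, 16:30–17:00.
Viktor ∩ Grace ∩ Pablo: 08:30–10:00, 10:30–11:00.
Viktor ∩ Grace ∩ Pablo ∩ Noor: 09:00–10:00.
Single common window of 60 minutes.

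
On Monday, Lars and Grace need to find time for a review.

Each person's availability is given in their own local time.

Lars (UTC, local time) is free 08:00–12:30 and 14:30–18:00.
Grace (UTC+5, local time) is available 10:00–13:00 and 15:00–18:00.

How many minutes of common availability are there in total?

150 minutes

Lars → UTC: 08:00–12:30, 14:30–18:00.
Grace → UTC: 05:00–08:00, 10:00–13:00.
Lars ∩ Grace: 10:00–12:30.
Total common minutes: 150.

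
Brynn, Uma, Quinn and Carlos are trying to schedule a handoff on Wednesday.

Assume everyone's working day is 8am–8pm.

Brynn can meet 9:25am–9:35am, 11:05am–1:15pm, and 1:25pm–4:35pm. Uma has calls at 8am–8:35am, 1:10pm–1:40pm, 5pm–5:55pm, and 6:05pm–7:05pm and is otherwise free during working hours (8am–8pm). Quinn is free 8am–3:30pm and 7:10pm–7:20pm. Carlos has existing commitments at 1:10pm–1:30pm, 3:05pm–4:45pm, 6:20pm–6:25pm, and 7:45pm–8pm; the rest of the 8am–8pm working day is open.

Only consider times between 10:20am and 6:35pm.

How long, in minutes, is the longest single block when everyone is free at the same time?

125 minutes

Uma free within 08:00–20:00: 08:35–13:10, 13:40–17:00, 17:55–18:05, 19:05–20:00.
Carlos free within 08:00–20:00: 08:00–13:10, 13:30–15:05, 16:45–18:20, 18:25–19:45.
Brynn ∩ Uma: 09:25–09:35, 11:05–13:10, 13:40–16:35.
Brynn ∩ Uma ∩ Quinn: 09:25–09:35, 11:05–13:10, 13:40–15:30.
Brynn ∩ Uma ∩ Quinn ∩ Carlos: 09:25–09:35, 11:05–13:10, 13:40–15:05.
Restricted to 10:20–18:35: 11:05–13:10, 13:40–15:05.
Common window lengths: 125, 85 min; longest is 125.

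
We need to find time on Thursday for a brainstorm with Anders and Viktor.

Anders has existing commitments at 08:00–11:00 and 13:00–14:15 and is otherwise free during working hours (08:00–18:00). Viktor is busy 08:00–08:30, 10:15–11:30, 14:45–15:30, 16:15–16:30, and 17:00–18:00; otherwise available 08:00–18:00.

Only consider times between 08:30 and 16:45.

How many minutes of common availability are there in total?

Anders free within 08:00–18:00: 11:00–13:00, 14:15–18:00.
Viktor free within 08:00–18:00: 08:30–10:15, 11:30–14:45, 15:30–16:15, 16:30–17:00.
Anders ∩ Viktor: 11:30–13:00, 14:15–14:45, 15:30–16:15, 16:30–17:00.
Restricted to 08:30–16:45: 11:30–13:00, 14:15–14:45, 15:30–16:15, 16:30–16:45.
Total common minutes: 90 + 30 + 45 + 15 = 180.

180 minutes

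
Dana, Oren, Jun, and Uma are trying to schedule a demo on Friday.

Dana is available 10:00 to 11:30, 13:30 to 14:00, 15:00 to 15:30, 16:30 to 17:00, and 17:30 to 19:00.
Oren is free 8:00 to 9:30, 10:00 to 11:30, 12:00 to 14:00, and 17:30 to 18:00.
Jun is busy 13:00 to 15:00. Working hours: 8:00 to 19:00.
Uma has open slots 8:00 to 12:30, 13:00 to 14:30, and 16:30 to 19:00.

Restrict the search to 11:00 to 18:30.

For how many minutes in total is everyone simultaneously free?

Jun free within 08:00–19:00: 08:00–13:00, 15:00–19:00.
Dana ∩ Oren: 10:00–11:30, 13:30–14:00, 17:30–18:00.
Dana ∩ Oren ∩ Jun: 10:00–11:30, 17:30–18:00.
Dana ∩ Oren ∩ Jun ∩ Uma: 10:00–11:30, 17:30–18:00.
Restricted to 11:00–18:30: 11:00–11:30, 17:30–18:00.
Total common minutes: 30 + 30 = 60.

60 minutes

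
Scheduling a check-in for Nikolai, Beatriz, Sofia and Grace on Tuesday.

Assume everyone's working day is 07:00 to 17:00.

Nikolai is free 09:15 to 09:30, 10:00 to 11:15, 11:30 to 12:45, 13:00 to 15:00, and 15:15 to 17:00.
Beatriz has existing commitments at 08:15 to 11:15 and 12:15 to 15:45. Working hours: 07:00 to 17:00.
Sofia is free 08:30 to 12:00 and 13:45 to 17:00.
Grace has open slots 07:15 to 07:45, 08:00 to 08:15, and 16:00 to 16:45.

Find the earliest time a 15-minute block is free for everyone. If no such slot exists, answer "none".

Beatriz free within 07:00–17:00: 07:00–08:15, 11:15–12:15, 15:45–17:00.
Nikolai ∩ Beatriz: 11:30–12:15, 15:45–17:00.
Nikolai ∩ Beatriz ∩ Sofia: 11:30–12:00, 15:45–17:00.
Nikolai ∩ Beatriz ∩ Sofia ∩ Grace: 16:00–16:45.
Windows ≥ 15 min: 16:00–16:45.
Earliest such window starts at 16:00.

16:00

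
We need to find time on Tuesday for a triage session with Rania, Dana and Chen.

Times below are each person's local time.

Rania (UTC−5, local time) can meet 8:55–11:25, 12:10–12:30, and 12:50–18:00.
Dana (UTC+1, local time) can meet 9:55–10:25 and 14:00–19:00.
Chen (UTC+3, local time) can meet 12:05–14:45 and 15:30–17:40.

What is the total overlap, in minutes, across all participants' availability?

45 minutes

Rania → UTC: 13:55–16:25, 17:10–17:30, 17:50–23:00.
Dana → UTC: 08:55–09:25, 13:00–18:00.
Chen → UTC: 09:05–11:45, 12:30–14:40.
Rania ∩ Dana: 13:55–16:25, 17:10–17:30, 17:50–18:00.
Rania ∩ Dana ∩ Chen: 13:55–14:40.
Total common minutes: 45.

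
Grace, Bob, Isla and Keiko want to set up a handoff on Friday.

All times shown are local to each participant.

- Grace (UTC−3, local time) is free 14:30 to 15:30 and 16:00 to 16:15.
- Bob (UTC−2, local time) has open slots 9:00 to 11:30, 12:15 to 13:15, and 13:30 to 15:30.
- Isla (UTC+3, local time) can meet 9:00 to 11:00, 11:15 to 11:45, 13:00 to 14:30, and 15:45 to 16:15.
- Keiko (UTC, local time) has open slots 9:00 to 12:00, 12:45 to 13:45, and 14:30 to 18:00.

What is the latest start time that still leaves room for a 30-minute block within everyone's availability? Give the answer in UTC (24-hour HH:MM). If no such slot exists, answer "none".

Grace → UTC: 17:30–18:30, 19:00–19:15.
Bob → UTC: 11:00–13:30, 14:15–15:15, 15:30–17:30.
Isla → UTC: 06:00–08:00, 08:15–08:45, 10:00–11:30, 12:45–13:15.
Keiko → UTC: 09:00–12:00, 12:45–13:45, 14:30–18:00.
Grace ∩ Bob: (none).
Grace ∩ Bob ∩ Isla: (none).
Grace ∩ Bob ∩ Isla ∩ Keiko: (none).
Windows ≥ 30 min: (none).

none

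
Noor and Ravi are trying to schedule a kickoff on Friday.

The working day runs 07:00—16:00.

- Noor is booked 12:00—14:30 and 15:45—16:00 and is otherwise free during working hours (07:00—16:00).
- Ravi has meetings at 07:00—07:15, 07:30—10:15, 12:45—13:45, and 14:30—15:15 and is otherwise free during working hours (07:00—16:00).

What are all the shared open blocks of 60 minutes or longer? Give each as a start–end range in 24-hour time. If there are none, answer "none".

Noor free within 07:00–16:00: 07:00–12:00, 14:30–15:45.
Ravi free within 07:00–16:00: 07:15–07:30, 10:15–12:45, 13:45–14:30, 15:15–16:00.
Noor ∩ Ravi: 07:15–07:30, 10:15–12:00, 15:15–15:45.
Windows ≥ 60 min: 10:15–12:00.

10:15–12:00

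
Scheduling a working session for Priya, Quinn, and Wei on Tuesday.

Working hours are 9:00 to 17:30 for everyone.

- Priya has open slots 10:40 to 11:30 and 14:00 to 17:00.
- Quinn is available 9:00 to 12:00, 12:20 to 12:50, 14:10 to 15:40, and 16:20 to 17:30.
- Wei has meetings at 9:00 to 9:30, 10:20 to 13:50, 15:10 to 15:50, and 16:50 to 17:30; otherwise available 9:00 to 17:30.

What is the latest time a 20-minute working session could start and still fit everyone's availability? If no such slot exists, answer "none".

Wei free within 09:00–17:30: 09:30–10:20, 13:50–15:10, 15:50–16:50.
Priya ∩ Quinn: 10:40–11:30, 14:10–15:40, 16:20–17:00.
Priya ∩ Quinn ∩ Wei: 14:10–15:10, 16:20–16:50.
Windows ≥ 20 min: 14:10–15:10, 16:20–16:50.
Latest start in the last window 16:20–16:50 is 16:50 − 20 min = 16:30.

16:30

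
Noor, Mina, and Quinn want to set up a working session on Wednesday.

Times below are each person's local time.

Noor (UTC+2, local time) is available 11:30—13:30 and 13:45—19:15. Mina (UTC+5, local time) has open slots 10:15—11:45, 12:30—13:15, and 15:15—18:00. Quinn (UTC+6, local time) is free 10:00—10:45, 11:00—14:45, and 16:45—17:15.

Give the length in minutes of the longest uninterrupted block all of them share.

Noor → UTC: 09:30–11:30, 11:45–17:15.
Mina → UTC: 05:15–06:45, 07:30–08:15, 10:15–13:00.
Quinn → UTC: 04:00–04:45, 05:00–08:45, 10:45–11:15.
Noor ∩ Mina: 10:15–11:30, 11:45–13:00.
Noor ∩ Mina ∩ Quinn: 10:45–11:15.
Single common window of 30 minutes.

30 minutes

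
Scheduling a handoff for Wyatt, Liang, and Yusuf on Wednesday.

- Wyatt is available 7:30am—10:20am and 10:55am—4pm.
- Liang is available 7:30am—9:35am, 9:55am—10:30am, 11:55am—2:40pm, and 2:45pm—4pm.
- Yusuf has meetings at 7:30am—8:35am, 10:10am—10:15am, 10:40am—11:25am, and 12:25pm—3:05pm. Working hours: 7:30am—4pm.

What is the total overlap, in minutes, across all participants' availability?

165 minutes

Yusuf free within 07:30–16:00: 08:35–10:10, 10:15–10:40, 11:25–12:25, 15:05–16:00.
Wyatt ∩ Liang: 07:30–09:35, 09:55–10:20, 11:55–14:40, 14:45–16:00.
Wyatt ∩ Liang ∩ Yusuf: 08:35–09:35, 09:55–10:10, 10:15–10:20, 11:55–12:25, 15:05–16:00.
Total common minutes: 60 + 15 + 5 + 30 + 55 = 165.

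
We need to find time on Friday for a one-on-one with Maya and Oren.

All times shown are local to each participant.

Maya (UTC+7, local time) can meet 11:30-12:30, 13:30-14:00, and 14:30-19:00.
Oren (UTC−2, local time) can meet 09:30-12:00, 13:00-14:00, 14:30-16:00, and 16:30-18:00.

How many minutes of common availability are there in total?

30 minutes

Maya → UTC: 04:30–05:30, 06:30–07:00, 07:30–12:00.
Oren → UTC: 11:30–14:00, 15:00–16:00, 16:30–18:00, 18:30–20:00.
Maya ∩ Oren: 11:30–12:00.
Total common minutes: 30.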